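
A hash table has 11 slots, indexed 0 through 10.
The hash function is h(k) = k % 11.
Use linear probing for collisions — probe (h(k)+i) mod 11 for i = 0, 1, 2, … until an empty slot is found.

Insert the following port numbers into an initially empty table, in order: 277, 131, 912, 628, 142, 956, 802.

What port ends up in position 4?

956

277: h=2 → slot 2
131: h=10 → slot 10
912: h=10, probe 10,0 → slot 0
628: h=1 → slot 1
142: h=10, probe 10,0,1,2,3 → slot 3
956: h=10, probe 10,0,1,2,3,4 → slot 4
802: h=10, probe 10,0,1,2,3,4,5 → slot 5
Table: [912, 628, 277, 142, 956, 802, —, —, —, —, 131]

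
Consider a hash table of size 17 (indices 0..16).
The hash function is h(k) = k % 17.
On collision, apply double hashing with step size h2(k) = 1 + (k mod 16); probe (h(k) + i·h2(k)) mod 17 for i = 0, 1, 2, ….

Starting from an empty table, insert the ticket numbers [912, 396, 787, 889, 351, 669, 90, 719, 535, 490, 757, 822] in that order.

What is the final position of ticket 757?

912 hashes to 11; slot 11 is free -> place at 11.
396 hashes to 5; slot 5 is free -> place at 5.
787 hashes to 5, h2=4; 5 taken -> place at 9.
889 hashes to 5, h2=10; 5 taken -> place at 15.
351 hashes to 11, h2=16; 11 taken -> place at 10.
669 hashes to 6; slot 6 is free -> place at 6.
90 hashes to 5, h2=11; 5 taken -> place at 16.
719 hashes to 5, h2=16; 5 taken -> place at 4.
535 hashes to 8; slot 8 is free -> place at 8.
490 hashes to 14; slot 14 is free -> place at 14.
757 hashes to 9, h2=6; 9,15,4,10,16,5,11 taken -> place at 0.
822 hashes to 6, h2=7; 6 taken -> place at 13.
Table: [757, ∅, ∅, ∅, 719, 396, 669, ∅, 535, 787, 351, 912, ∅, 822, 490, 889, 90]

0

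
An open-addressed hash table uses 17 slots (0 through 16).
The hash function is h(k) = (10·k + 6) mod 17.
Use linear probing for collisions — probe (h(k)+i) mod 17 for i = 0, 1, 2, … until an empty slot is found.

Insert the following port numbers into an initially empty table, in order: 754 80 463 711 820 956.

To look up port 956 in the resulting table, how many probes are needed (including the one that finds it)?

754 hashes to 15; slot 15 is free -> place at 15.
80 hashes to 7; slot 7 is free -> place at 7.
463 hashes to 12; slot 12 is free -> place at 12.
711 hashes to 10; slot 10 is free -> place at 10.
820 hashes to 12; 12 taken -> place at 13.
956 hashes to 12; 12,13 taken -> place at 14.
Table: [∅, ∅, ∅, ∅, ∅, ∅, ∅, 80, ∅, ∅, 711, ∅, 463, 820, 956, 754, ∅]
Lookup 956: h=12, probe 12,13,14 → found at 14.

3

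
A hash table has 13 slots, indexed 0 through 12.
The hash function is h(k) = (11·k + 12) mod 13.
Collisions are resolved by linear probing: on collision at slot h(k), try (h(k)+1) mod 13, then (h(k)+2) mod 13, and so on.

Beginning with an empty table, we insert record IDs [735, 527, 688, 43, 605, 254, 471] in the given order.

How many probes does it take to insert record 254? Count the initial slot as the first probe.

Insert 735: h=11, slot 11 empty => index 11.
Insert 527: h=11, slot 11 occupied => index 12.
Insert 688: h=1, slot 1 empty => index 1.
Insert 43: h=4, slot 4 empty => index 4.
Insert 605: h=11, slots 11,12 occupied => index 0.
Insert 254: h=11, slots 11,12,0,1 occupied => index 2.
Insert 471: h=6, slot 6 empty => index 6.
Table: [605, 688, 254, —, 43, —, 471, —, —, —, —, 735, 527]

5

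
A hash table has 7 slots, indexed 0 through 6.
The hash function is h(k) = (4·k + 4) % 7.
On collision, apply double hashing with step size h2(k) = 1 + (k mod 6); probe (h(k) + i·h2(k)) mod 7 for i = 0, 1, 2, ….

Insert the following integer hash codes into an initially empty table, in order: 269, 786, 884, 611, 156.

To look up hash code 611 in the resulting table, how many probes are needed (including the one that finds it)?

2

269: h=2 -> slot 2
786: h=5 -> slot 5
884: h=5, h2=3, probe 5,1 -> slot 1
611: h=5, h2=6, probe 5,4 -> slot 4
156: h=5, h2=1, probe 5,6 -> slot 6
Table: [-, 884, 269, -, 611, 786, 156]
Lookup 611: h=5, h2=6, probe 5,4 → found at 4.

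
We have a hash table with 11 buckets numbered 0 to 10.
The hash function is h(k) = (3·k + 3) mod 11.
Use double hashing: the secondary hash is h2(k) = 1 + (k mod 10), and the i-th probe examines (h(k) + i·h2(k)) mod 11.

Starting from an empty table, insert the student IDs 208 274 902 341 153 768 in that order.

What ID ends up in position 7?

Insert 208: h=0, slot 0 empty => index 0.
Insert 274: h=0, h2=5, slot 0 occupied => index 5.
Insert 902: h=3, slot 3 empty => index 3.
Insert 341: h=3, h2=2, slots 3,5 occupied => index 7.
Insert 153: h=0, h2=4, slot 0 occupied => index 4.
Insert 768: h=8, slot 8 empty => index 8.
Table: [208, —, —, 902, 153, 274, —, 341, 768, —, —]

341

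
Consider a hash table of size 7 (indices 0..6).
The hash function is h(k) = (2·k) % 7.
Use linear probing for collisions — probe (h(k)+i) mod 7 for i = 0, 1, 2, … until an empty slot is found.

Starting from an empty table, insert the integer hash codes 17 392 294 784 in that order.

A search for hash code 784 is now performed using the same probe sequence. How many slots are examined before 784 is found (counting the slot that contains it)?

17 hashes to 6; slot 6 is free -> place at 6.
392 hashes to 0; slot 0 is free -> place at 0.
294 hashes to 0; 0 taken -> place at 1.
784 hashes to 0; 0,1 taken -> place at 2.
Table: [392, 294, 784, _, _, _, 17]
Lookup 784: h=0, probe 0,1,2 → found at 2.

3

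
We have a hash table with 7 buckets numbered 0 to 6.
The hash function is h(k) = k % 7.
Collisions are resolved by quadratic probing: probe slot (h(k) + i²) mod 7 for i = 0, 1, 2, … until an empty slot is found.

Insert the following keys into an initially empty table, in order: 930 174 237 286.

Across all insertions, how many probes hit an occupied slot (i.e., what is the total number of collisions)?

930: h=6 -> slot 6
174: h=6, probe 6,0 -> slot 0
237: h=6, probe 6,0,3 -> slot 3
286: h=6, probe 6,0,3,1 -> slot 1
Table: [174, 286, ., 237, ., ., 930]

6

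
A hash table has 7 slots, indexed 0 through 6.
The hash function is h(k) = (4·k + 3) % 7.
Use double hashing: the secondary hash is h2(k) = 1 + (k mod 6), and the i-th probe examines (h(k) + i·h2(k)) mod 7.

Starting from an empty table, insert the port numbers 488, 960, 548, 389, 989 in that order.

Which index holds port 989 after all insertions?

488 hashes to 2; slot 2 is free → place at 2.
960 hashes to 0; slot 0 is free → place at 0.
548 hashes to 4; slot 4 is free → place at 4.
389 hashes to 5; slot 5 is free → place at 5.
989 hashes to 4, h2=6; 4 taken → place at 3.
Table: [960, -, 488, 989, 548, 389, -]

3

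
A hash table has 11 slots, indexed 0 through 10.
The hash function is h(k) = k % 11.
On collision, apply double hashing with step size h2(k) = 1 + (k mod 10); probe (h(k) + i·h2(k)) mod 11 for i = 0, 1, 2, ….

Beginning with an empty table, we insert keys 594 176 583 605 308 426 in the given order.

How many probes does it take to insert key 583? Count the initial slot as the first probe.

Insert 594: h=0, slot 0 empty => index 0.
Insert 176: h=0, h2=7, slot 0 occupied => index 7.
Insert 583: h=0, h2=4, slot 0 occupied => index 4.
Insert 605: h=0, h2=6, slot 0 occupied => index 6.
Insert 308: h=0, h2=9, slot 0 occupied => index 9.
Insert 426: h=8, slot 8 empty => index 8.
Table: [594, -, -, -, 583, -, 605, 176, 426, 308, -]

2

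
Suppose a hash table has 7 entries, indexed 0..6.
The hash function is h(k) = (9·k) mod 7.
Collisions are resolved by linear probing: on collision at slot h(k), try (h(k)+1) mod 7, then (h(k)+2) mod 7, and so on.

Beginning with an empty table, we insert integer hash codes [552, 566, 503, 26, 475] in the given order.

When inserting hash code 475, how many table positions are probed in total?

Insert 552: h=5, slot 5 empty → index 5.
Insert 566: h=5, slot 5 occupied → index 6.
Insert 503: h=5, slots 5,6 occupied → index 0.
Insert 26: h=3, slot 3 empty → index 3.
Insert 475: h=5, slots 5,6,0 occupied → index 1.
Table: [503, 475, _, 26, _, 552, 566]

4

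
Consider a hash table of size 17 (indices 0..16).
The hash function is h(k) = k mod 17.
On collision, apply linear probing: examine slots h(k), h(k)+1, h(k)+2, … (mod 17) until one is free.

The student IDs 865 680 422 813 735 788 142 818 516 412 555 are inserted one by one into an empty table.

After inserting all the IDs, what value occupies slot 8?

Insert 865: h=15, slot 15 empty => index 15.
Insert 680: h=0, slot 0 empty => index 0.
Insert 422: h=14, slot 14 empty => index 14.
Insert 813: h=14, slots 14,15 occupied => index 16.
Insert 735: h=4, slot 4 empty => index 4.
Insert 788: h=6, slot 6 empty => index 6.
Insert 142: h=6, slot 6 occupied => index 7.
Insert 818: h=2, slot 2 empty => index 2.
Insert 516: h=6, slots 6,7 occupied => index 8.
Insert 412: h=4, slot 4 occupied => index 5.
Insert 555: h=11, slot 11 empty => index 11.
Table: [680, ., 818, ., 735, 412, 788, 142, 516, ., ., 555, ., ., 422, 865, 813]

516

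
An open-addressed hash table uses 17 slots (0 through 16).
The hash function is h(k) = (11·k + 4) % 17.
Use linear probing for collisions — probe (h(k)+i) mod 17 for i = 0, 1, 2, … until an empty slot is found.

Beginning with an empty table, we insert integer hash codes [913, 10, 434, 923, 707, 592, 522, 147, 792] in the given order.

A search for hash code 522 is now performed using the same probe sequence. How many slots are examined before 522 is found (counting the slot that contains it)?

3

913 hashes to 0; slot 0 is free → place at 0.
10 hashes to 12; slot 12 is free → place at 12.
434 hashes to 1; slot 1 is free → place at 1.
923 hashes to 8; slot 8 is free → place at 8.
707 hashes to 12; 12 taken → place at 13.
592 hashes to 5; slot 5 is free → place at 5.
522 hashes to 0; 0,1 taken → place at 2.
147 hashes to 6; slot 6 is free → place at 6.
792 hashes to 12; 12,13 taken → place at 14.
Table: [913, 434, 522, —, —, 592, 147, —, 923, —, —, —, 10, 707, 792, —, —]
Lookup 522: h=0, probe 0,1,2 → found at 2.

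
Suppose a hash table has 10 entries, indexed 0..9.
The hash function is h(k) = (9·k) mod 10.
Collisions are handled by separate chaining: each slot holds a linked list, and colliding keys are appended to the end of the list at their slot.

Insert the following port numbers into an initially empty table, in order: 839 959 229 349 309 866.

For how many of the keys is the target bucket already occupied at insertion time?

4

839 → bucket 1
959 → bucket 1 (collision)
229 → bucket 1 (collision)
349 → bucket 1 (collision)
309 → bucket 1 (collision)
866 → bucket 4
Final buckets:
0: _
1: 839 -> 959 -> 229 -> 349 -> 309
2: _
3: _
4: 866
5: _
6: _
7: _
8: _
9: _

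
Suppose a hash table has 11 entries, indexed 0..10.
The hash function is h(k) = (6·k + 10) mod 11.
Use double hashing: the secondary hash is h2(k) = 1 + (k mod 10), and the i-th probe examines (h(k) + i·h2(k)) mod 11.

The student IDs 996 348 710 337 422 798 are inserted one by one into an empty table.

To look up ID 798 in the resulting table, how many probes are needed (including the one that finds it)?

996: h=2 → slot 2
348: h=8 → slot 8
710: h=2, h2=1, probe 2,3 → slot 3
337: h=8, h2=8, probe 8,5 → slot 5
422: h=1 → slot 1
798: h=2, h2=9, probe 2,0 → slot 0
Table: [798, 422, 996, 710, _, 337, _, _, 348, _, _]
Lookup 798: h=2, h2=9, probe 2,0 → found at 0.

2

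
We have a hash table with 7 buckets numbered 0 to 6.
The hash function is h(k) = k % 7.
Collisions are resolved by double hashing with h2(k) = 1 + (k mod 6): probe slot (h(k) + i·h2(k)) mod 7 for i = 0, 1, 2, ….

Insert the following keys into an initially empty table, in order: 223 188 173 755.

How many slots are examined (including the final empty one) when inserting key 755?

3

223: h=6 -> slot 6
188: h=6, h2=3, probe 6,2 -> slot 2
173: h=5 -> slot 5
755: h=6, h2=6, probe 6,5,4 -> slot 4
Table: [—, —, 188, —, 755, 173, 223]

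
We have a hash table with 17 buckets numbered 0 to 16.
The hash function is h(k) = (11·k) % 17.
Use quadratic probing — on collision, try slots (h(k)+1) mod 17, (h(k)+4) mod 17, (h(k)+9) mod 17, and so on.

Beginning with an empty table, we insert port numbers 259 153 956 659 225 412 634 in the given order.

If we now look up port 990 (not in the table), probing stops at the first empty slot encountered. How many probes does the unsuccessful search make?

Insert 259: h=10, slot 10 empty → index 10.
Insert 153: h=0, slot 0 empty → index 0.
Insert 956: h=10, slot 10 occupied → index 11.
Insert 659: h=7, slot 7 empty → index 7.
Insert 225: h=10, slots 10,11 occupied → index 14.
Insert 412: h=10, slots 10,11,14 occupied → index 2.
Insert 634: h=4, slot 4 empty → index 4.
Table: [153, ., 412, ., 634, ., ., 659, ., ., 259, 956, ., ., 225, ., .]
Lookup 990: h=10, probe 10,11,14,2,9 → slot 9 empty, not found.

5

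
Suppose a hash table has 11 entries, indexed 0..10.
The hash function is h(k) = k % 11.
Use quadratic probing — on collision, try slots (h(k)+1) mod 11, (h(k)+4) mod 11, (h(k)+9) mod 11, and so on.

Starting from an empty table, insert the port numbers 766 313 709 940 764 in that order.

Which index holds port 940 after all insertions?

9

Insert 766: h=7, slot 7 empty → index 7.
Insert 313: h=5, slot 5 empty → index 5.
Insert 709: h=5, slot 5 occupied → index 6.
Insert 940: h=5, slots 5,6 occupied → index 9.
Insert 764: h=5, slots 5,6,9 occupied → index 3.
Table: [∅, ∅, ∅, 764, ∅, 313, 709, 766, ∅, 940, ∅]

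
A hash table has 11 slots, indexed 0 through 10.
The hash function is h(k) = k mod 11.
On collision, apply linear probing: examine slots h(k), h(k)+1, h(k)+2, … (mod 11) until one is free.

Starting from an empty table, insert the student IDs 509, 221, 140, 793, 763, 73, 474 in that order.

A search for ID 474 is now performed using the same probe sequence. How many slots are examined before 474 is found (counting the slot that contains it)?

Insert 509: h=3, slot 3 empty => index 3.
Insert 221: h=1, slot 1 empty => index 1.
Insert 140: h=8, slot 8 empty => index 8.
Insert 793: h=1, slot 1 occupied => index 2.
Insert 763: h=4, slot 4 empty => index 4.
Insert 73: h=7, slot 7 empty => index 7.
Insert 474: h=1, slots 1,2,3,4 occupied => index 5.
Table: [-, 221, 793, 509, 763, 474, -, 73, 140, -, -]
Lookup 474: h=1, probe 1,2,3,4,5 → found at 5.

5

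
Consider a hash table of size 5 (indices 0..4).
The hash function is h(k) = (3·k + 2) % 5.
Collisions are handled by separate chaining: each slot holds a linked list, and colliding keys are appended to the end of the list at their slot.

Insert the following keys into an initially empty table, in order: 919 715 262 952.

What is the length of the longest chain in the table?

919 → bucket 4
715 → bucket 2
262 → bucket 3
952 → bucket 3 (collision)
Final buckets:
0: _
1: _
2: 715
3: 262 -> 952
4: 919

2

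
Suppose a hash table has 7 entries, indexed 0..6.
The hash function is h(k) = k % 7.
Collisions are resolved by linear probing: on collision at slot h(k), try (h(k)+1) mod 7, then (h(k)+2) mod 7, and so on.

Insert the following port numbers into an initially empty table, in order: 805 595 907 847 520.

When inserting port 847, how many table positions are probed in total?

3

Insert 805: h=0, slot 0 empty → index 0.
Insert 595: h=0, slot 0 occupied → index 1.
Insert 907: h=4, slot 4 empty → index 4.
Insert 847: h=0, slots 0,1 occupied → index 2.
Insert 520: h=2, slot 2 occupied → index 3.
Table: [805, 595, 847, 520, 907, ., .]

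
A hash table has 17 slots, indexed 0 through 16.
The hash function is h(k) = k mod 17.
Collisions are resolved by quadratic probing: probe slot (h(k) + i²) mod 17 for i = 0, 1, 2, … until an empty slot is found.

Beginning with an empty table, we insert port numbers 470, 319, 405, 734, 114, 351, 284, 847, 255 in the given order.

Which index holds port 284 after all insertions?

16

Insert 470: h=11, slot 11 empty => index 11.
Insert 319: h=13, slot 13 empty => index 13.
Insert 405: h=14, slot 14 empty => index 14.
Insert 734: h=3, slot 3 empty => index 3.
Insert 114: h=12, slot 12 empty => index 12.
Insert 351: h=11, slots 11,12 occupied => index 15.
Insert 284: h=12, slots 12,13 occupied => index 16.
Insert 847: h=14, slots 14,15 occupied => index 1.
Insert 255: h=0, slot 0 empty => index 0.
Table: [255, 847, ∅, 734, ∅, ∅, ∅, ∅, ∅, ∅, ∅, 470, 114, 319, 405, 351, 284]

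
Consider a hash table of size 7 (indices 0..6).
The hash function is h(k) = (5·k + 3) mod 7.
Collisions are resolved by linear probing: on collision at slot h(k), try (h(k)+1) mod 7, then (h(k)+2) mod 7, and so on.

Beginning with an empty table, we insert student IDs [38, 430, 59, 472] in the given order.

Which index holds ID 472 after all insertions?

Insert 38: h=4, slot 4 empty → index 4.
Insert 430: h=4, slot 4 occupied → index 5.
Insert 59: h=4, slots 4,5 occupied → index 6.
Insert 472: h=4, slots 4,5,6 occupied → index 0.
Table: [472, —, —, —, 38, 430, 59]

0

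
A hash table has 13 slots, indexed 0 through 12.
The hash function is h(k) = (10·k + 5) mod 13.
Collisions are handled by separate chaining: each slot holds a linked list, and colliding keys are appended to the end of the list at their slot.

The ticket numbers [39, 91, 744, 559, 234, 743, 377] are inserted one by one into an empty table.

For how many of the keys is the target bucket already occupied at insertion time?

4

39 -> bucket 5
91 -> bucket 5 (collision)
744 -> bucket 9
559 -> bucket 5 (collision)
234 -> bucket 5 (collision)
743 -> bucket 12
377 -> bucket 5 (collision)
Final buckets:
0: ∅
1: ∅
2: ∅
3: ∅
4: ∅
5: 39 -> 91 -> 559 -> 234 -> 377
6: ∅
7: ∅
8: ∅
9: 744
10: ∅
11: ∅
12: 743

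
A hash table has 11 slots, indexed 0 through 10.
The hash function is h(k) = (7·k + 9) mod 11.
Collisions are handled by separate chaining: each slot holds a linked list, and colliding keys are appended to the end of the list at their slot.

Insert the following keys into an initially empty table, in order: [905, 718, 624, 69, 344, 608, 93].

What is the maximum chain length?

5

905 -> bucket 8
718 -> bucket 8 (collision)
624 -> bucket 10
69 -> bucket 8 (collision)
344 -> bucket 8 (collision)
608 -> bucket 8 (collision)
93 -> bucket 0
Final buckets:
0: 93
1: .
2: .
3: .
4: .
5: .
6: .
7: .
8: 905 -> 718 -> 69 -> 344 -> 608
9: .
10: 624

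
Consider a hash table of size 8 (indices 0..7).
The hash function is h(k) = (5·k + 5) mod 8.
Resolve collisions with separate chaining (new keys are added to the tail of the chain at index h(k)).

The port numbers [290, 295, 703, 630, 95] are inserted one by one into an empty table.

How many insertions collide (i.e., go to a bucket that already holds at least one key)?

2

290 → bucket 7
295 → bucket 0
703 → bucket 0 (collision)
630 → bucket 3
95 → bucket 0 (collision)
Final buckets:
0: 295 -> 703 -> 95
1: _
2: _
3: 630
4: _
5: _
6: _
7: 290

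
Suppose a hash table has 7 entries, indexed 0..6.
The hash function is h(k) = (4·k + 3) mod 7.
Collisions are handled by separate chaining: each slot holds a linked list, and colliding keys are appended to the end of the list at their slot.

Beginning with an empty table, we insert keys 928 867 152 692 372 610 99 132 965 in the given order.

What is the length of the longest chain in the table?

928 -> bucket 5
867 -> bucket 6
152 -> bucket 2
692 -> bucket 6 (collision)
372 -> bucket 0
610 -> bucket 0 (collision)
99 -> bucket 0 (collision)
132 -> bucket 6 (collision)
965 -> bucket 6 (collision)
Final buckets:
0: 372 -> 610 -> 99
1: —
2: 152
3: —
4: —
5: 928
6: 867 -> 692 -> 132 -> 965

4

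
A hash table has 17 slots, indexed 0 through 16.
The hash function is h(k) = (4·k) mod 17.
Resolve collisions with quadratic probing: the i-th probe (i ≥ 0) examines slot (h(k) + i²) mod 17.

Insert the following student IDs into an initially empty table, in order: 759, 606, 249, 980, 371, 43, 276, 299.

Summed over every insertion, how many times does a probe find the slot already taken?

7

Insert 759: h=10, slot 10 empty -> index 10.
Insert 606: h=10, slot 10 occupied -> index 11.
Insert 249: h=10, slots 10,11 occupied -> index 14.
Insert 980: h=10, slots 10,11,14 occupied -> index 2.
Insert 371: h=5, slot 5 empty -> index 5.
Insert 43: h=2, slot 2 occupied -> index 3.
Insert 276: h=16, slot 16 empty -> index 16.
Insert 299: h=6, slot 6 empty -> index 6.
Table: [., ., 980, 43, ., 371, 299, ., ., ., 759, 606, ., ., 249, ., 276]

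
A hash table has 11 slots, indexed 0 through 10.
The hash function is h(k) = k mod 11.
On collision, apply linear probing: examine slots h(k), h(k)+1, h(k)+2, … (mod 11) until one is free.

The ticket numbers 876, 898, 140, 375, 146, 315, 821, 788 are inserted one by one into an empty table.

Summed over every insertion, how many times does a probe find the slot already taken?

876: h=7 -> slot 7
898: h=7, probe 7,8 -> slot 8
140: h=8, probe 8,9 -> slot 9
375: h=1 -> slot 1
146: h=3 -> slot 3
315: h=7, probe 7,8,9,10 -> slot 10
821: h=7, probe 7,8,9,10,0 -> slot 0
788: h=7, probe 7,8,9,10,0,1,2 -> slot 2
Table: [821, 375, 788, 146, -, -, -, 876, 898, 140, 315]

15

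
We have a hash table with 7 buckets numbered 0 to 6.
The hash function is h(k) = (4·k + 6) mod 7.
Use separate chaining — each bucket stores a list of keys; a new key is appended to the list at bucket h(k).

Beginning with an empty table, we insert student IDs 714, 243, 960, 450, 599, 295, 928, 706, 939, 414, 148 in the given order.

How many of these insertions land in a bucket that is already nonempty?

5

714 -> bucket 6
243 -> bucket 5
960 -> bucket 3
450 -> bucket 0
599 -> bucket 1
295 -> bucket 3 (collision)
928 -> bucket 1 (collision)
706 -> bucket 2
939 -> bucket 3 (collision)
414 -> bucket 3 (collision)
148 -> bucket 3 (collision)
Final buckets:
0: 450
1: 599 -> 928
2: 706
3: 960 -> 295 -> 939 -> 414 -> 148
4: -
5: 243
6: 714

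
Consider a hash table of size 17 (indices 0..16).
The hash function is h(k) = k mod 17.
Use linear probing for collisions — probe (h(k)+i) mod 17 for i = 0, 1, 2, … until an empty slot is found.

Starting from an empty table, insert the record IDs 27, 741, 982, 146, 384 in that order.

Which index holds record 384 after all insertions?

14

Insert 27: h=10, slot 10 empty => index 10.
Insert 741: h=10, slot 10 occupied => index 11.
Insert 982: h=13, slot 13 empty => index 13.
Insert 146: h=10, slots 10,11 occupied => index 12.
Insert 384: h=10, slots 10,11,12,13 occupied => index 14.
Table: [_, _, _, _, _, _, _, _, _, _, 27, 741, 146, 982, 384, _, _]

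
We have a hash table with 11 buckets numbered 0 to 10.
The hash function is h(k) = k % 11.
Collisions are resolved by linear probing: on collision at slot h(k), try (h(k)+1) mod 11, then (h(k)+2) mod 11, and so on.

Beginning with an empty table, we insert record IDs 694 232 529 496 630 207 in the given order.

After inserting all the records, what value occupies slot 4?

694: h=1 -> slot 1
232: h=1, probe 1,2 -> slot 2
529: h=1, probe 1,2,3 -> slot 3
496: h=1, probe 1,2,3,4 -> slot 4
630: h=3, probe 3,4,5 -> slot 5
207: h=9 -> slot 9
Table: [∅, 694, 232, 529, 496, 630, ∅, ∅, ∅, 207, ∅]

496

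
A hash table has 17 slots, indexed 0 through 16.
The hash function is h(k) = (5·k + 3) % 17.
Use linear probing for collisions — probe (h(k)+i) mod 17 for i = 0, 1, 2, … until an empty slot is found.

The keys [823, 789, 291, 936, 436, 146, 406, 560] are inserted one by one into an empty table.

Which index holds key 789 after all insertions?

823 hashes to 4; slot 4 is free => place at 4.
789 hashes to 4; 4 taken => place at 5.
291 hashes to 13; slot 13 is free => place at 13.
936 hashes to 8; slot 8 is free => place at 8.
436 hashes to 7; slot 7 is free => place at 7.
146 hashes to 2; slot 2 is free => place at 2.
406 hashes to 10; slot 10 is free => place at 10.
560 hashes to 15; slot 15 is free => place at 15.
Table: [., ., 146, ., 823, 789, ., 436, 936, ., 406, ., ., 291, ., 560, .]

5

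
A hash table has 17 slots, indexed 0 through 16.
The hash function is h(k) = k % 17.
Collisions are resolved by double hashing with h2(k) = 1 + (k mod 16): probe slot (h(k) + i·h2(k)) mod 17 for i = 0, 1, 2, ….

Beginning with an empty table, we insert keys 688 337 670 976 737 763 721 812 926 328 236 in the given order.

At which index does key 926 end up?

4

688: h=8 → slot 8
337: h=14 → slot 14
670: h=7 → slot 7
976: h=7, h2=1, probe 7,8,9 → slot 9
737: h=6 → slot 6
763: h=15 → slot 15
721: h=7, h2=2, probe 7,9,11 → slot 11
812: h=13 → slot 13
926: h=8, h2=15, probe 8,6,4 → slot 4
328: h=5 → slot 5
236: h=15, h2=13, probe 15,11,7,3 → slot 3
Table: [—, —, —, 236, 926, 328, 737, 670, 688, 976, —, 721, —, 812, 337, 763, —]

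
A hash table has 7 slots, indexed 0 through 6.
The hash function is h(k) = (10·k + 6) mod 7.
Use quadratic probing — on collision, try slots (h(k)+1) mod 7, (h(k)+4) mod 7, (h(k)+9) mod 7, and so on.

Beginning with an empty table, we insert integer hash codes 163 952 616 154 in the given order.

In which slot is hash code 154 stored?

3

Insert 163: h=5, slot 5 empty → index 5.
Insert 952: h=6, slot 6 empty → index 6.
Insert 616: h=6, slot 6 occupied → index 0.
Insert 154: h=6, slots 6,0 occupied → index 3.
Table: [616, —, —, 154, —, 163, 952]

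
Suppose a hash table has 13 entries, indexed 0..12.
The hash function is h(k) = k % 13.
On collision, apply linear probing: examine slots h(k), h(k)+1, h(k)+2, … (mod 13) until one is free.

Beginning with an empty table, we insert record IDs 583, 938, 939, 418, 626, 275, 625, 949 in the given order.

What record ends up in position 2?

Insert 583: h=11, slot 11 empty => index 11.
Insert 938: h=2, slot 2 empty => index 2.
Insert 939: h=3, slot 3 empty => index 3.
Insert 418: h=2, slots 2,3 occupied => index 4.
Insert 626: h=2, slots 2,3,4 occupied => index 5.
Insert 275: h=2, slots 2,3,4,5 occupied => index 6.
Insert 625: h=1, slot 1 empty => index 1.
Insert 949: h=0, slot 0 empty => index 0.
Table: [949, 625, 938, 939, 418, 626, 275, ., ., ., ., 583, .]

938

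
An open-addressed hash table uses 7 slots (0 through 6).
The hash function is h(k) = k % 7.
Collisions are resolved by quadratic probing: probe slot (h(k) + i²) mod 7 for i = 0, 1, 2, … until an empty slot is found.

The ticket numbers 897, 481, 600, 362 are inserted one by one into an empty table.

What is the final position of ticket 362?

897 hashes to 1; slot 1 is free → place at 1.
481 hashes to 5; slot 5 is free → place at 5.
600 hashes to 5; 5 taken → place at 6.
362 hashes to 5; 5,6 taken → place at 2.
Table: [., 897, 362, ., ., 481, 600]

2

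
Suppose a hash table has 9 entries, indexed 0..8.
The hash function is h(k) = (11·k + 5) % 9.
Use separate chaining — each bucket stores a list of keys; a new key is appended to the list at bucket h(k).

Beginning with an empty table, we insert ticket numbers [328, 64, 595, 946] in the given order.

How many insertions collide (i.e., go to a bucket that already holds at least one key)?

2

Insert 328: h=4, bucket 4 empty → new chain.
Insert 64: h=7, bucket 7 empty → new chain.
Insert 595: h=7, bucket 7 nonempty → append to chain.
Insert 946: h=7, bucket 7 nonempty → append to chain.
Final buckets:
0: —
1: —
2: —
3: —
4: 328
5: —
6: —
7: 64 -> 595 -> 946
8: —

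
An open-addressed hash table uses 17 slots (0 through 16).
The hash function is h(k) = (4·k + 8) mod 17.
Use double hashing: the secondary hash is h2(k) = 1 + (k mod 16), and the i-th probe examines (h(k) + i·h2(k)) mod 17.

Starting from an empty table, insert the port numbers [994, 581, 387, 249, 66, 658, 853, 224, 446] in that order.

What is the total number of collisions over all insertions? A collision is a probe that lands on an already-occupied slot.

3

994: h=6 => slot 6
581: h=3 => slot 3
387: h=9 => slot 9
249: h=1 => slot 1
66: h=0 => slot 0
658: h=5 => slot 5
853: h=3, h2=6, probe 3,9,15 => slot 15
224: h=3, h2=1, probe 3,4 => slot 4
446: h=7 => slot 7
Table: [66, 249, _, 581, 224, 658, 994, 446, _, 387, _, _, _, _, _, 853, _]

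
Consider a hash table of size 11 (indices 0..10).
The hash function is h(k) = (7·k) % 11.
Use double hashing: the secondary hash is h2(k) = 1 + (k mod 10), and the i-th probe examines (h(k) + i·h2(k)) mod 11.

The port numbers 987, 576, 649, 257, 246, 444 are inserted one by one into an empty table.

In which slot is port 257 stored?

3

Insert 987: h=1, slot 1 empty → index 1.
Insert 576: h=6, slot 6 empty → index 6.
Insert 649: h=0, slot 0 empty → index 0.
Insert 257: h=6, h2=8, slot 6 occupied → index 3.
Insert 246: h=6, h2=7, slot 6 occupied → index 2.
Insert 444: h=6, h2=5, slots 6,0 occupied → index 5.
Table: [649, 987, 246, 257, ∅, 444, 576, ∅, ∅, ∅, ∅]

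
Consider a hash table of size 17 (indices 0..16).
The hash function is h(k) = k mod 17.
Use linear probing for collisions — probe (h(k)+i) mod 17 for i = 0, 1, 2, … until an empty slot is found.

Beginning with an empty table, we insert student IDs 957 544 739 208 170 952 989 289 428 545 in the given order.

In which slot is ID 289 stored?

957: h=5 -> slot 5
544: h=0 -> slot 0
739: h=8 -> slot 8
208: h=4 -> slot 4
170: h=0, probe 0,1 -> slot 1
952: h=0, probe 0,1,2 -> slot 2
989: h=3 -> slot 3
289: h=0, probe 0,1,2,3,4,5,6 -> slot 6
428: h=3, probe 3,4,5,6,7 -> slot 7
545: h=1, probe 1,2,3,4,5,6,7,8,9 -> slot 9
Table: [544, 170, 952, 989, 208, 957, 289, 428, 739, 545, -, -, -, -, -, -, -]

6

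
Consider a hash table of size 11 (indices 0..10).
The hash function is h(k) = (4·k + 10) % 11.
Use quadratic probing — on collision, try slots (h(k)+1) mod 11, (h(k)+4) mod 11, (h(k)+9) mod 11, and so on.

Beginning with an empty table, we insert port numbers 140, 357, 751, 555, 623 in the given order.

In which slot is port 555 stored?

1

140: h=9 => slot 9
357: h=8 => slot 8
751: h=0 => slot 0
555: h=8, probe 8,9,1 => slot 1
623: h=5 => slot 5
Table: [751, 555, _, _, _, 623, _, _, 357, 140, _]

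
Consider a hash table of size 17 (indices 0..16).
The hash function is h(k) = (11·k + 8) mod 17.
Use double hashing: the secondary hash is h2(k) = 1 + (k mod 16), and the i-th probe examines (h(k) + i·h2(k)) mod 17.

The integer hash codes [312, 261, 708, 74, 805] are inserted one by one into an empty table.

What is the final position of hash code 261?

312: h=6 => slot 6
261: h=6, h2=6, probe 6,12 => slot 12
708: h=10 => slot 10
74: h=6, h2=11, probe 6,0 => slot 0
805: h=6, h2=6, probe 6,12,1 => slot 1
Table: [74, 805, ., ., ., ., 312, ., ., ., 708, ., 261, ., ., ., .]

12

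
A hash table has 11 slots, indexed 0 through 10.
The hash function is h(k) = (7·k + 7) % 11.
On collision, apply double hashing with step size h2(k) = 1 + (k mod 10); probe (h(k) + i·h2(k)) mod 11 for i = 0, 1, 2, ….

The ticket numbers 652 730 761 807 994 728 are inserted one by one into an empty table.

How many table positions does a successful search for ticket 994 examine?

652 hashes to 6; slot 6 is free → place at 6.
730 hashes to 2; slot 2 is free → place at 2.
761 hashes to 10; slot 10 is free → place at 10.
807 hashes to 2, h2=8; 2,10 taken → place at 7.
994 hashes to 2, h2=5; 2,7 taken → place at 1.
728 hashes to 10, h2=9; 10 taken → place at 8.
Table: [_, 994, 730, _, _, _, 652, 807, 728, _, 761]
Lookup 994: h=2, h2=5, probe 2,7,1 → found at 1.

3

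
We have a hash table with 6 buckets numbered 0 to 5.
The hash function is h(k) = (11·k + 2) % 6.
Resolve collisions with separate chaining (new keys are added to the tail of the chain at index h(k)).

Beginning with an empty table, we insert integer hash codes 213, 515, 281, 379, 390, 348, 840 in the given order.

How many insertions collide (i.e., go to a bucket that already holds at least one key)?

213 -> bucket 5
515 -> bucket 3
281 -> bucket 3 (collision)
379 -> bucket 1
390 -> bucket 2
348 -> bucket 2 (collision)
840 -> bucket 2 (collision)
Final buckets:
0: _
1: 379
2: 390 -> 348 -> 840
3: 515 -> 281
4: _
5: 213

3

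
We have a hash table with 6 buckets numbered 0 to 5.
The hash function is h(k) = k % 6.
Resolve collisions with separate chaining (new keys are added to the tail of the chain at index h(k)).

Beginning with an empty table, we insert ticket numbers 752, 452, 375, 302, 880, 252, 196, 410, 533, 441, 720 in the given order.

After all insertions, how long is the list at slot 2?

4

752 → bucket 2
452 → bucket 2 (collision)
375 → bucket 3
302 → bucket 2 (collision)
880 → bucket 4
252 → bucket 0
196 → bucket 4 (collision)
410 → bucket 2 (collision)
533 → bucket 5
441 → bucket 3 (collision)
720 → bucket 0 (collision)
Final buckets:
0: 252 -> 720
1: .
2: 752 -> 452 -> 302 -> 410
3: 375 -> 441
4: 880 -> 196
5: 533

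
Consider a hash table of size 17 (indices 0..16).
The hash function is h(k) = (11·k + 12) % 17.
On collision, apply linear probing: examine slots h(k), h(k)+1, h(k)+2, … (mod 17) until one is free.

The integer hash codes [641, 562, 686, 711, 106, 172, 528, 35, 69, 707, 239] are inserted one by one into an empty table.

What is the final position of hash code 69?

11

Insert 641: h=8, slot 8 empty -> index 8.
Insert 562: h=6, slot 6 empty -> index 6.
Insert 686: h=10, slot 10 empty -> index 10.
Insert 711: h=13, slot 13 empty -> index 13.
Insert 106: h=5, slot 5 empty -> index 5.
Insert 172: h=0, slot 0 empty -> index 0.
Insert 528: h=6, slot 6 occupied -> index 7.
Insert 35: h=6, slots 6,7,8 occupied -> index 9.
Insert 69: h=6, slots 6,7,8,9,10 occupied -> index 11.
Insert 707: h=3, slot 3 empty -> index 3.
Insert 239: h=6, slots 6,7,8,9,10,11 occupied -> index 12.
Table: [172, ∅, ∅, 707, ∅, 106, 562, 528, 641, 35, 686, 69, 239, 711, ∅, ∅, ∅]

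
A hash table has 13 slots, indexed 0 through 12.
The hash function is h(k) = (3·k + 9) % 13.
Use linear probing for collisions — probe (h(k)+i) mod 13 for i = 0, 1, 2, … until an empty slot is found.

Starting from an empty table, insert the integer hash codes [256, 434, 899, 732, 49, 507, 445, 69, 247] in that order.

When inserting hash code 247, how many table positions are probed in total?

6

Insert 256: h=10, slot 10 empty -> index 10.
Insert 434: h=11, slot 11 empty -> index 11.
Insert 899: h=2, slot 2 empty -> index 2.
Insert 732: h=8, slot 8 empty -> index 8.
Insert 49: h=0, slot 0 empty -> index 0.
Insert 507: h=9, slot 9 empty -> index 9.
Insert 445: h=5, slot 5 empty -> index 5.
Insert 69: h=8, slots 8,9,10,11 occupied -> index 12.
Insert 247: h=9, slots 9,10,11,12,0 occupied -> index 1.
Table: [49, 247, 899, _, _, 445, _, _, 732, 507, 256, 434, 69]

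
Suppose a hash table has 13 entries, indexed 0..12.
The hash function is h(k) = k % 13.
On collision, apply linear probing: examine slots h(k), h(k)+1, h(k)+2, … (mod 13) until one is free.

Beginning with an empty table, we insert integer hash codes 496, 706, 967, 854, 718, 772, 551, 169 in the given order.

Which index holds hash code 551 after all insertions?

496 hashes to 2; slot 2 is free -> place at 2.
706 hashes to 4; slot 4 is free -> place at 4.
967 hashes to 5; slot 5 is free -> place at 5.
854 hashes to 9; slot 9 is free -> place at 9.
718 hashes to 3; slot 3 is free -> place at 3.
772 hashes to 5; 5 taken -> place at 6.
551 hashes to 5; 5,6 taken -> place at 7.
169 hashes to 0; slot 0 is free -> place at 0.
Table: [169, ∅, 496, 718, 706, 967, 772, 551, ∅, 854, ∅, ∅, ∅]

7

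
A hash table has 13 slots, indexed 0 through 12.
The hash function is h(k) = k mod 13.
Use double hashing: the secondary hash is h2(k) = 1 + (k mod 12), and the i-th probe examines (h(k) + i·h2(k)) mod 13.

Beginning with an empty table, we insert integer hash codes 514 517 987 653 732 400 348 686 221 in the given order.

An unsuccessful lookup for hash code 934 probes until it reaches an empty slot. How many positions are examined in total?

Insert 514: h=7, slot 7 empty => index 7.
Insert 517: h=10, slot 10 empty => index 10.
Insert 987: h=12, slot 12 empty => index 12.
Insert 653: h=3, slot 3 empty => index 3.
Insert 732: h=4, slot 4 empty => index 4.
Insert 400: h=10, h2=5, slot 10 occupied => index 2.
Insert 348: h=10, h2=1, slot 10 occupied => index 11.
Insert 686: h=10, h2=3, slot 10 occupied => index 0.
Insert 221: h=0, h2=6, slot 0 occupied => index 6.
Table: [686, -, 400, 653, 732, -, 221, 514, -, -, 517, 348, 987]
Lookup 934: h=11, h2=11, probe 11,9 → slot 9 empty, not found.

2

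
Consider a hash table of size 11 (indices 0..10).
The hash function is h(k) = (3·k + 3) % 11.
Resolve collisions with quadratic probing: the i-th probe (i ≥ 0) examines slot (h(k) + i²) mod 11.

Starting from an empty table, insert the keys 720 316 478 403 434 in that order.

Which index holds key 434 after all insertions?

0

Insert 720: h=7, slot 7 empty -> index 7.
Insert 316: h=5, slot 5 empty -> index 5.
Insert 478: h=7, slot 7 occupied -> index 8.
Insert 403: h=2, slot 2 empty -> index 2.
Insert 434: h=7, slots 7,8 occupied -> index 0.
Table: [434, _, 403, _, _, 316, _, 720, 478, _, _]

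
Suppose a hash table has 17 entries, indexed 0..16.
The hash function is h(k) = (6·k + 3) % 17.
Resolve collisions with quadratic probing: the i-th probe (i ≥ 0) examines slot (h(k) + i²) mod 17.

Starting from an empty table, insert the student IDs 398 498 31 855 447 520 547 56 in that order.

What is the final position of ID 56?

398: h=11 => slot 11
498: h=16 => slot 16
31: h=2 => slot 2
855: h=16, probe 16,0 => slot 0
447: h=16, probe 16,0,3 => slot 3
520: h=12 => slot 12
547: h=4 => slot 4
56: h=16, probe 16,0,3,8 => slot 8
Table: [855, ., 31, 447, 547, ., ., ., 56, ., ., 398, 520, ., ., ., 498]

8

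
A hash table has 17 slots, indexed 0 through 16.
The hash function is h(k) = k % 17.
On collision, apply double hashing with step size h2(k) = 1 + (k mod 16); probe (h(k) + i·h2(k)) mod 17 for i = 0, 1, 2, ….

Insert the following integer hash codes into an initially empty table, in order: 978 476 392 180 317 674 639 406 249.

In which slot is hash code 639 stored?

8

Insert 978: h=9, slot 9 empty → index 9.
Insert 476: h=0, slot 0 empty → index 0.
Insert 392: h=1, slot 1 empty → index 1.
Insert 180: h=10, slot 10 empty → index 10.
Insert 317: h=11, slot 11 empty → index 11.
Insert 674: h=11, h2=3, slot 11 occupied → index 14.
Insert 639: h=10, h2=16, slots 10,9 occupied → index 8.
Insert 406: h=15, slot 15 empty → index 15.
Insert 249: h=11, h2=10, slot 11 occupied → index 4.
Table: [476, 392, -, -, 249, -, -, -, 639, 978, 180, 317, -, -, 674, 406, -]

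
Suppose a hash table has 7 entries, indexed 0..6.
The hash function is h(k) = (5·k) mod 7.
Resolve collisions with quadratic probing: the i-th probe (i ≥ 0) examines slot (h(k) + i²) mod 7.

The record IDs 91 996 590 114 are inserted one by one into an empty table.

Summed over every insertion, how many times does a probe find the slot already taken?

4

Insert 91: h=0, slot 0 empty => index 0.
Insert 996: h=3, slot 3 empty => index 3.
Insert 590: h=3, slot 3 occupied => index 4.
Insert 114: h=3, slots 3,4,0 occupied => index 5.
Table: [91, _, _, 996, 590, 114, _]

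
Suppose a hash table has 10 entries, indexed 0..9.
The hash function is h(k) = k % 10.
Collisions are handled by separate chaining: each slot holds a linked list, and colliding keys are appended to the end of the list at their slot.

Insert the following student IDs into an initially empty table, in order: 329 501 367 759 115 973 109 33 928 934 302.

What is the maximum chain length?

3

329 → bucket 9
501 → bucket 1
367 → bucket 7
759 → bucket 9 (collision)
115 → bucket 5
973 → bucket 3
109 → bucket 9 (collision)
33 → bucket 3 (collision)
928 → bucket 8
934 → bucket 4
302 → bucket 2
Final buckets:
0: .
1: 501
2: 302
3: 973 -> 33
4: 934
5: 115
6: .
7: 367
8: 928
9: 329 -> 759 -> 109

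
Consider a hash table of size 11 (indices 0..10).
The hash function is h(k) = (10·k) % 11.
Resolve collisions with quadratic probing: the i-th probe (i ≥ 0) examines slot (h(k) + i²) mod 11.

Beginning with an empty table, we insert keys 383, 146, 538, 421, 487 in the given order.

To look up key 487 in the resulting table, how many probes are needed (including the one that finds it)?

4

383: h=2 -> slot 2
146: h=8 -> slot 8
538: h=1 -> slot 1
421: h=8, probe 8,9 -> slot 9
487: h=8, probe 8,9,1,6 -> slot 6
Table: [∅, 538, 383, ∅, ∅, ∅, 487, ∅, 146, 421, ∅]
Lookup 487: h=8, probe 8,9,1,6 → found at 6.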